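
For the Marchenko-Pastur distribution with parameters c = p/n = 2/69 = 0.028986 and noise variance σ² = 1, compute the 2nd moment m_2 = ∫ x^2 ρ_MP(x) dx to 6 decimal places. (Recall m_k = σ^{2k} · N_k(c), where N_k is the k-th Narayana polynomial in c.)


E[X²] = σ⁴ (1 + c) (second MP moment). With σ² = 1 (so σ⁴ = 1) and c = 2/69 = 0.028986: E[X²] = 1 · (1 + 0.028986) = 1 · 1.028986.

So E[X^2] = 1.028986.


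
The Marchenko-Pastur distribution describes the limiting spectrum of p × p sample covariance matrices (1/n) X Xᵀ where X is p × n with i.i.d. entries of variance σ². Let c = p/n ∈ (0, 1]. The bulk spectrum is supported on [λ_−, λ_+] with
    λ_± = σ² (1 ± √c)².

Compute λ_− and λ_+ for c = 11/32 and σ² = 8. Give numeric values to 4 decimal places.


c = 11/32 = 0.343750; √c = 0.586302.
λ_− = σ² (1 − √c)² = 8 · (1 − 0.586302)² = 8 · (0.413698)² = 1.369168.
λ_+ = σ² (1 + √c)² = 8 · (1 + 0.586302)² = 8 · (1.586302)² = 20.130832.

Rounded to 4 decimal places: λ_− ≈ 1.3692, λ_+ ≈ 20.1308.


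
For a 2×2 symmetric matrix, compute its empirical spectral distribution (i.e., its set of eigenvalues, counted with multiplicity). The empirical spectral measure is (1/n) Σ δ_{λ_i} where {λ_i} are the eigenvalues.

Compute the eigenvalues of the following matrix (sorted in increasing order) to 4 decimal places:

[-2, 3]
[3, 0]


Since M is real symmetric, both eigenvalues are real; they are the roots of det(λI − M) = λ² − (tr M) λ + det M.
tr M = -2 + 0 = -2.
det M = (-2)·0 − 3² = 0 − 9 = -9.
Characteristic polynomial: λ² + 2λ − 9 = 0.
Discriminant Δ = (tr M)² − 4·det M = 4 − (-36) = 40; √Δ = 6.324555.
λ = (tr M ± √Δ)/2 = (-2 ± 6.324555)/2, giving (tr M − √Δ)/2 = -4.1623 and (tr M + √Δ)/2 = 2.1623.

Eigenvalues sorted in increasing order: [-4.1623, 2.1623].


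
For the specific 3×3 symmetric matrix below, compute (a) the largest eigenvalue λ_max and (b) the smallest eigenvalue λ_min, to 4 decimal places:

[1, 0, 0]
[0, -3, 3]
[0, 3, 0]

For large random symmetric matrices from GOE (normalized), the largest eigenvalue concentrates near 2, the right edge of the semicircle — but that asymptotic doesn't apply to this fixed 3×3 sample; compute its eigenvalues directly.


Since M is real symmetric, all three eigenvalues are real; they are the roots of det(λI − M) = λ³ − (tr M) λ² + s λ − det M, where s is the sum of the principal 2×2 minors.
tr M = 1 + (-3) + 0 = -2.
s = (1·(-3) − 0²) + (1·0 − 0²) + ((-3)·0 − 3²) = -3 + 0 + (-9) = -12.
det M (expand along row 1) = 1·(-9) − 0·0 + 0·0 = -9.
Characteristic polynomial: λ³ + 2λ² − 12λ + 9 = 0.
Substitute λ = y + (tr M)/3 = y − 0.666667 to remove the quadratic term: y³ + p·y + q = 0 with p = s − (tr M)²/3 = -13.333333 and q = −2(tr M)³/27 + (tr M)·s/3 − det M = 17.592593.
Three real roots ⇒ use the trigonometric (Viète) form: r = 2√(−p/3) = 4.216370, φ = arccos(3q/(p·r)) = arccos(-0.938801) = 2.789930 rad.
y_k = r·cos(φ/3 − 2πk/3) for k = 0, 1, 2 gives y = 2.520769, 1.666667, -4.187435.
λ_k = y_k − 0.666667 gives λ = 1.8541, 1.0000, -4.8541 (check: the sum is -2.0000 = tr M).

Hence λ_max = 1.8541 and λ_min = -4.8541.


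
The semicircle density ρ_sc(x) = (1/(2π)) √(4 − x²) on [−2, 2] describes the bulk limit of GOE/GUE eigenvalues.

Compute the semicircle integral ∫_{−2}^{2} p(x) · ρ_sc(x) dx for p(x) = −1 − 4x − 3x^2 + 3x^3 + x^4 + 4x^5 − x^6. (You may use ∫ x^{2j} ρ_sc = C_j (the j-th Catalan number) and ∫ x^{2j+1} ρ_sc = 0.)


Write p(x) = Σ a_i x^i, split into monomials and integrate each against ρ_sc separately.
Using ∫ x^{2j} ρ_sc = C_j = (1/(j+1)) C(2j, j) (Catalan numbers) and ∫ x^{2j+1} ρ_sc = 0 (odd monomials vanish by symmetry):
  i = 0 (even): a_0 · C_{0} = -1 · 1 = -1
  i = 1 (odd): ∫ x^1 ρ_sc = 0 (vanishes)
  i = 2 (even): a_2 · C_{1} = -3 · 1 = -3
  i = 3 (odd): ∫ x^3 ρ_sc = 0 (vanishes)
  i = 4 (even): a_4 · C_{2} = 1 · 2 = 2
  i = 5 (odd): ∫ x^5 ρ_sc = 0 (vanishes)
  i = 6 (even): a_6 · C_{3} = -1 · 5 = -5

Summing the contributions: ∫_{−2}^{2} p(x) ρ_sc(x) dx = (-1) + (-3) + 2 + (-5) = -7.


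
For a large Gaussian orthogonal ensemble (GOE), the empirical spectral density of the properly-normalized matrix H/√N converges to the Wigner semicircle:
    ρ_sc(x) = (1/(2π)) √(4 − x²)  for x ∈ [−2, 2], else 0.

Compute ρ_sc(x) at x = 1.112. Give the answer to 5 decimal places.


ρ_sc(x) = (1/(2π)) √(4 − x²). With x = 1.112:
  4 − x² = 4 − (1.112)² = 4 − 1.236544 = 2.763456.
  √(4 − x²) = 1.662365.
  1/(2π) = 0.159155.
  ρ_sc(1.112) = 0.159155 · 1.662365 = 0.264574.

Rounded to 5 decimal places: ρ_sc(1.112) ≈ 0.26457.


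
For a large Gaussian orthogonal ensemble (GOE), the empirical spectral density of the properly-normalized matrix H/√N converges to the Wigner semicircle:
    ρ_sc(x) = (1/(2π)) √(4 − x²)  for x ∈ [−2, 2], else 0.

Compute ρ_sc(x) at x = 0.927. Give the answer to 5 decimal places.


ρ_sc(x) = (1/(2π)) √(4 − x²). With x = 0.927:
  4 − x² = 4 − (0.927)² = 4 − 0.859329 = 3.140671.
  √(4 − x²) = 1.772194.
  1/(2π) = 0.159155.
  ρ_sc(0.927) = 0.159155 · 1.772194 = 0.282053.

Rounded to 5 decimal places: ρ_sc(0.927) ≈ 0.28205.


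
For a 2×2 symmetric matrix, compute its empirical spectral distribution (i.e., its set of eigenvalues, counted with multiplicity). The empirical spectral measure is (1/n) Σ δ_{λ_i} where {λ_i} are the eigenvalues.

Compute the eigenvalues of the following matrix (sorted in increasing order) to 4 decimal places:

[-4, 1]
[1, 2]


Since M is real symmetric, both eigenvalues are real; they are the roots of det(λI − M) = λ² − (tr M) λ + det M.
tr M = -4 + 2 = -2.
det M = (-4)·2 − 1² = -8 − 1 = -9.
Characteristic polynomial: λ² + 2λ − 9 = 0.
Discriminant Δ = (tr M)² − 4·det M = 4 − (-36) = 40; √Δ = 6.324555.
λ = (tr M ± √Δ)/2 = (-2 ± 6.324555)/2, giving (tr M − √Δ)/2 = -4.1623 and (tr M + √Δ)/2 = 2.1623.

Eigenvalues sorted in increasing order: [-4.1623, 2.1623].


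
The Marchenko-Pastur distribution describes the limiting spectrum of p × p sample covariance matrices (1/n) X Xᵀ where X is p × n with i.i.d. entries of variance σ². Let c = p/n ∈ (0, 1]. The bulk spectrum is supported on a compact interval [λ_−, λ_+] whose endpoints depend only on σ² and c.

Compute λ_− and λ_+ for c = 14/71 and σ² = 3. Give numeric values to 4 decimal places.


c = 14/71 = 0.197183; √c = 0.444053.
λ_− = σ² (1 − √c)² = 3 · (1 − 0.444053)² = 3 · (0.555947)² = 0.927231.
λ_+ = σ² (1 + √c)² = 3 · (1 + 0.444053)² = 3 · (1.444053)² = 6.255868.

Rounded to 4 decimal places: λ_− ≈ 0.9272, λ_+ ≈ 6.2559.


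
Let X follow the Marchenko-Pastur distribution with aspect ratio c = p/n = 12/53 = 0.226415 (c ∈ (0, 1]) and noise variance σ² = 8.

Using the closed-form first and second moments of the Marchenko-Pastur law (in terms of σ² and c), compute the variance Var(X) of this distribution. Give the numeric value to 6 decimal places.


Recall the MP moments m_1 = E[X] = σ² and m_2 = E[X²] = σ⁴ (1 + c).
m_1 = E[X] = σ² = 8, so m_1² = 64.
m_2 = E[X²] = σ⁴ (1 + c) = 64 · (1 + 0.226415) = 64 · 1.226415 = 78.490566.
(Note m_2 − m_1² simplifies to c · σ⁴ = 0.226415 · 64.)

Var(X) = m_2 − m_1² = 78.490566 − 64 = 14.490566.


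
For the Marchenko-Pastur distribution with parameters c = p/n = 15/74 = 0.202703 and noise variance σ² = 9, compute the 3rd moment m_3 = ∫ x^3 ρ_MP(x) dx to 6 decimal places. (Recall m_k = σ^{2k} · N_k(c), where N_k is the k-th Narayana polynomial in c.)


E[X³] = σ⁶ (1 + 3c + c²) (third MP moment). With σ² = 9 (so σ⁶ = 729) and c = 15/74 = 0.202703: E[X³] = 729 · (1 + 3·0.202703 + (0.202703)²) = 729 · 1.649196.

So E[X^3] = 1202.264244.


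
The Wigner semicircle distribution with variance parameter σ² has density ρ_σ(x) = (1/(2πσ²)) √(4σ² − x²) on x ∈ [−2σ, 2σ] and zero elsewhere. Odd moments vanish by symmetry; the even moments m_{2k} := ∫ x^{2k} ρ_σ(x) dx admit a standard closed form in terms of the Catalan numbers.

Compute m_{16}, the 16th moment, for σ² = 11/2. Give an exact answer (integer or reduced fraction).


By the scaled semicircle moment identity, m_{2k} = σ^{2k} · C_k with k = 8.
C_8 = (1/(k+1)) · C(2k, k) = (1/9) · C(16, 8) = (1/9) · 12870 = 1430.
σ^{2k} = (σ²)^k = (11/2)^8 = 214358881/256.

Therefore m_{16} = σ^{16} · C_8 = (214358881/256) · 1430 = 153266599915/128.


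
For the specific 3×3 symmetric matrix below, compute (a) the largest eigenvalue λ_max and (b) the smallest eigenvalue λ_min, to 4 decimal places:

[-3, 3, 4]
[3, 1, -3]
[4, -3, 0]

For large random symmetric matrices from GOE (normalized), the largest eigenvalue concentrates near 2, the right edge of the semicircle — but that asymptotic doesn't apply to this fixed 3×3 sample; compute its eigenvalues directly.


Since M is real symmetric, all three eigenvalues are real; they are the roots of det(λI − M) = λ³ − (tr M) λ² + s λ − det M, where s is the sum of the principal 2×2 minors.
tr M = -3 + 1 + 0 = -2.
s = ((-3)·1 − 3²) + ((-3)·0 − 4²) + (1·0 − (-3)²) = -12 + (-16) + (-9) = -37.
det M (expand along row 1) = (-3)·(-9) − 3·12 + 4·(-13) = -61.
Characteristic polynomial: λ³ + 2λ² − 37λ + 61 = 0.
Substitute λ = y + (tr M)/3 = y − 0.666667 to remove the quadratic term: y³ + p·y + q = 0 with p = s − (tr M)²/3 = -38.333333 and q = −2(tr M)³/27 + (tr M)·s/3 − det M = 86.259259.
Three real roots ⇒ use the trigonometric (Viète) form: r = 2√(−p/3) = 7.149204, φ = arccos(3q/(p·r)) = arccos(-0.944262) = 2.806143 rad.
y_k = r·cos(φ/3 − 2πk/3) for k = 0, 1, 2 gives y = 4.243136, 2.861421, -7.104557.
λ_k = y_k − 0.666667 gives λ = 3.5765, 2.1948, -7.7712 (check: the sum is -2.0000 = tr M).

Hence λ_max = 3.5765 and λ_min = -7.7712.


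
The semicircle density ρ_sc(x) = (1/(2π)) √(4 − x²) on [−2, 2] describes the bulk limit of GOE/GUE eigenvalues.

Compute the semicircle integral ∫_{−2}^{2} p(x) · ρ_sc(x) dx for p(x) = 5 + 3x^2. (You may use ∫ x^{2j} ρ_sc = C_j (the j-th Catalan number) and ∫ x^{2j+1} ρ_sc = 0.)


Write p(x) = Σ a_i x^i, split into monomials and integrate each against ρ_sc separately.
Using ∫ x^{2j} ρ_sc = C_j = (1/(j+1)) C(2j, j) (Catalan numbers) and ∫ x^{2j+1} ρ_sc = 0 (odd monomials vanish by symmetry):
  i = 0 (even): a_0 · C_{0} = 5 · 1 = 5
  i = 2 (even): a_2 · C_{1} = 3 · 1 = 3

Summing the contributions: ∫_{−2}^{2} p(x) ρ_sc(x) dx = 5 + 3 = 8.


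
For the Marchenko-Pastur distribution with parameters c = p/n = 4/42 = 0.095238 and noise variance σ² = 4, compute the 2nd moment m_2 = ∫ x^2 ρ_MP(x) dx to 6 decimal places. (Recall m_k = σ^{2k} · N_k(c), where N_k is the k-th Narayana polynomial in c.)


E[X²] = σ⁴ (1 + c) (second MP moment). With σ² = 4 (so σ⁴ = 16) and c = 4/42 = 0.095238: E[X²] = 16 · (1 + 0.095238) = 16 · 1.095238.

So E[X^2] = 17.523810.


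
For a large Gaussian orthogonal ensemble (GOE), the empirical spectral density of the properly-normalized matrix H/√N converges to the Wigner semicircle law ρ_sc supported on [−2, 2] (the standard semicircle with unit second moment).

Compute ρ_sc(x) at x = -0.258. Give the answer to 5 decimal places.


ρ_sc(x) = (1/(2π)) √(4 − x²). With x = -0.258:
  4 − x² = 4 − (-0.258)² = 4 − 0.066564 = 3.933436.
  √(4 − x²) = 1.983289.
  1/(2π) = 0.159155.
  ρ_sc(-0.258) = 0.159155 · 1.983289 = 0.315650.

Rounded to 5 decimal places: ρ_sc(-0.258) ≈ 0.31565.


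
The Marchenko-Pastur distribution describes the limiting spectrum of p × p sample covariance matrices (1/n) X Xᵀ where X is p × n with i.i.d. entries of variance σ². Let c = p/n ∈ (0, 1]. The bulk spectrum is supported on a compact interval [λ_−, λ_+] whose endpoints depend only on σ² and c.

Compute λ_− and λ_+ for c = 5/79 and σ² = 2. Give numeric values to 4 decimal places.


c = 5/79 = 0.063291; √c = 0.251577.
λ_− = σ² (1 − √c)² = 2 · (1 − 0.251577)² = 2 · (0.748423)² = 1.120273.
λ_+ = σ² (1 + √c)² = 2 · (1 + 0.251577)² = 2 · (1.251577)² = 3.132891.

Rounded to 4 decimal places: λ_− ≈ 1.1203, λ_+ ≈ 3.1329.


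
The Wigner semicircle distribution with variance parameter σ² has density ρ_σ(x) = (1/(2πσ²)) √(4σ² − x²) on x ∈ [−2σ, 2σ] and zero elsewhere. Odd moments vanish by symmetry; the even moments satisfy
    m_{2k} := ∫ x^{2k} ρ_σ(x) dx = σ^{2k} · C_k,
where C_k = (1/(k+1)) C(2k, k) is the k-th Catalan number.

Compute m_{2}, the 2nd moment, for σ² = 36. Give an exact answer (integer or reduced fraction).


By the scaled semicircle moment identity, m_{2k} = σ^{2k} · C_k with k = 1.
C_1 = (1/(k+1)) · C(2k, k) = (1/2) · C(2, 1) = (1/2) · 2 = 1.
σ^{2k} = (σ²)^k = (36)^1 = 36.

Therefore m_{2} = σ^{2} · C_1 = 36 · 1 = 36.


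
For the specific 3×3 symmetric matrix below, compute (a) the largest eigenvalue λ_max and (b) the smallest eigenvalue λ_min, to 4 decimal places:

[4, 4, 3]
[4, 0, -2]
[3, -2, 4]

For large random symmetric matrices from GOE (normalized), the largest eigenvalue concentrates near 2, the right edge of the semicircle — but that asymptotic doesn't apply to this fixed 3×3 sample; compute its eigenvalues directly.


Since M is real symmetric, all three eigenvalues are real; they are the roots of det(λI − M) = λ³ − (tr M) λ² + s λ − det M, where s is the sum of the principal 2×2 minors.
tr M = 4 + 0 + 4 = 8.
s = (4·0 − 4²) + (4·4 − 3²) + (0·4 − (-2)²) = -16 + 7 + (-4) = -13.
det M (expand along row 1) = 4·(-4) − 4·22 + 3·(-8) = -128.
Characteristic polynomial: λ³ − 8λ² − 13λ + 128 = 0.
Substitute λ = y + (tr M)/3 = y + 2.666667 to remove the quadratic term: y³ + p·y + q = 0 with p = s − (tr M)²/3 = -34.333333 and q = −2(tr M)³/27 + (tr M)·s/3 − det M = 55.407407.
Three real roots ⇒ use the trigonometric (Viète) form: r = 2√(−p/3) = 6.765928, φ = arccos(3q/(p·r)) = arccos(-0.715560) = 2.368221 rad.
y_k = r·cos(φ/3 − 2πk/3) for k = 0, 1, 2 gives y = 4.765016, 1.777336, -6.542352.
λ_k = y_k + 2.666667 gives λ = 7.4317, 4.4440, -3.8757 (check: the sum is 8.0000 = tr M).

Hence λ_max = 7.4317 and λ_min = -3.8757.


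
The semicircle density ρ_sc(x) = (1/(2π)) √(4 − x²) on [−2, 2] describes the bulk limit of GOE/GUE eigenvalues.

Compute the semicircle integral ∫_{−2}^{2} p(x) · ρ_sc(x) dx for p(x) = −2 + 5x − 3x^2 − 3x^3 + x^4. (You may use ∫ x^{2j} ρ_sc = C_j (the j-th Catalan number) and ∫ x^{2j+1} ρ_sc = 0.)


Write p(x) = Σ a_i x^i, split into monomials and integrate each against ρ_sc separately.
Using ∫ x^{2j} ρ_sc = C_j = (1/(j+1)) C(2j, j) (Catalan numbers) and ∫ x^{2j+1} ρ_sc = 0 (odd monomials vanish by symmetry):
  i = 0 (even): a_0 · C_{0} = -2 · 1 = -2
  i = 1 (odd): ∫ x^1 ρ_sc = 0 (vanishes)
  i = 2 (even): a_2 · C_{1} = -3 · 1 = -3
  i = 3 (odd): ∫ x^3 ρ_sc = 0 (vanishes)
  i = 4 (even): a_4 · C_{2} = 1 · 2 = 2

Summing the contributions: ∫_{−2}^{2} p(x) ρ_sc(x) dx = (-2) + (-3) + 2 = -3.


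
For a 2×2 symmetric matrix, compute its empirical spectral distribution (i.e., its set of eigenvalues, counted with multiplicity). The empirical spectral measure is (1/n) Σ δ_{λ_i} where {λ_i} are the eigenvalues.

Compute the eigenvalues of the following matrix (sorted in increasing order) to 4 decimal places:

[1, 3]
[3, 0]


Since M is real symmetric, both eigenvalues are real; they are the roots of det(λI − M) = λ² − (tr M) λ + det M.
tr M = 1 + 0 = 1.
det M = 1·0 − 3² = 0 − 9 = -9.
Characteristic polynomial: λ² − λ − 9 = 0.
Discriminant Δ = (tr M)² − 4·det M = 1 − (-36) = 37; √Δ = 6.082763.
λ = (tr M ± √Δ)/2 = (1 ± 6.082763)/2, giving (tr M − √Δ)/2 = -2.5414 and (tr M + √Δ)/2 = 3.5414.

Eigenvalues sorted in increasing order: [-2.5414, 3.5414].


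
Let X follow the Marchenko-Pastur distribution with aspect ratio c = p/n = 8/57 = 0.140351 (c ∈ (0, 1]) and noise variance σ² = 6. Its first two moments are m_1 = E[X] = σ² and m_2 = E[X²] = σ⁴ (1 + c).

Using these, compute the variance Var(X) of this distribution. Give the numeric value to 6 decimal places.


m_1 = E[X] = σ² = 6, so m_1² = 36.
m_2 = E[X²] = σ⁴ (1 + c) = 36 · (1 + 0.140351) = 36 · 1.140351 = 41.052632.
(Note m_2 − m_1² simplifies to c · σ⁴ = 0.140351 · 36.)

Var(X) = m_2 − m_1² = 41.052632 − 36 = 5.052632.


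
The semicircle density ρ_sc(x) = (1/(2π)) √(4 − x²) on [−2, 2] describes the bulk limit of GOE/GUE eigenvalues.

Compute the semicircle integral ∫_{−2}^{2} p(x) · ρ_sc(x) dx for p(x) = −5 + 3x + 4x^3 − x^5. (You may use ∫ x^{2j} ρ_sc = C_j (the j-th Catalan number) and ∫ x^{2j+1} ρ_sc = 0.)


Write p(x) = Σ a_i x^i, split into monomials and integrate each against ρ_sc separately.
Using ∫ x^{2j} ρ_sc = C_j = (1/(j+1)) C(2j, j) (Catalan numbers) and ∫ x^{2j+1} ρ_sc = 0 (odd monomials vanish by symmetry):
  i = 0 (even): a_0 · C_{0} = -5 · 1 = -5
  i = 1 (odd): ∫ x^1 ρ_sc = 0 (vanishes)
  i = 3 (odd): ∫ x^3 ρ_sc = 0 (vanishes)
  i = 5 (odd): ∫ x^5 ρ_sc = 0 (vanishes)

Summing the contributions: ∫_{−2}^{2} p(x) ρ_sc(x) dx = -5.


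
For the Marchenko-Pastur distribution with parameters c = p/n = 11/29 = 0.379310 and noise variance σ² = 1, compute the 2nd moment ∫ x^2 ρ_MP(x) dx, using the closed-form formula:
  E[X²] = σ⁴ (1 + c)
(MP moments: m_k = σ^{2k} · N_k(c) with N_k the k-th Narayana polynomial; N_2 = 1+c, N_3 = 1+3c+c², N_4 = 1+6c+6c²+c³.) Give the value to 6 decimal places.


E[X²] = σ⁴ (1 + c) (second MP moment). With σ² = 1 (so σ⁴ = 1) and c = 11/29 = 0.379310: E[X²] = 1 · (1 + 0.379310) = 1 · 1.379310.

So E[X^2] = 1.379310.


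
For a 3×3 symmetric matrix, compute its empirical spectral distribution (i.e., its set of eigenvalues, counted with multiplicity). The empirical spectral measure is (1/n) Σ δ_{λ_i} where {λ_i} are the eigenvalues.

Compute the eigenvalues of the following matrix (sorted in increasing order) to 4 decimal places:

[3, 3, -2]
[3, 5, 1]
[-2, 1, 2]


Since M is real symmetric, all three eigenvalues are real; they are the roots of det(λI − M) = λ³ − (tr M) λ² + s λ − det M, where s is the sum of the principal 2×2 minors.
tr M = 3 + 5 + 2 = 10.
s = (3·5 − 3²) + (3·2 − (-2)²) + (5·2 − 1²) = 6 + 2 + 9 = 17.
det M (expand along row 1) = 3·9 − 3·8 + (-2)·13 = -23.
Characteristic polynomial: λ³ − 10λ² + 17λ + 23 = 0.
Substitute λ = y + (tr M)/3 = y + 3.333333 to remove the quadratic term: y³ + p·y + q = 0 with p = s − (tr M)²/3 = -16.333333 and q = −2(tr M)³/27 + (tr M)·s/3 − det M = 5.592593.
Three real roots ⇒ use the trigonometric (Viète) form: r = 2√(−p/3) = 4.666667, φ = arccos(3q/(p·r)) = arccos(-0.220117) = 1.792730 rad.
y_k = r·cos(φ/3 − 2πk/3) for k = 0, 1, 2 gives y = 3.857940, 0.344916, -4.202856.
λ_k = y_k + 3.333333 gives λ = 7.1913, 3.6782, -0.8695 (check: the sum is 10.0000 = tr M).

Eigenvalues sorted in increasing order: [-0.8695, 3.6782, 7.1913].


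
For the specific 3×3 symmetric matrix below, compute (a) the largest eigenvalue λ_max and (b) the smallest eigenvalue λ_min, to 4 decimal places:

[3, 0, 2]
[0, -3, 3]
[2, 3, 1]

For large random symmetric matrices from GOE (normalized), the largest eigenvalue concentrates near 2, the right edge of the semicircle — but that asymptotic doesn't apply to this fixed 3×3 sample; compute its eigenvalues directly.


Since M is real symmetric, all three eigenvalues are real; they are the roots of det(λI − M) = λ³ − (tr M) λ² + s λ − det M, where s is the sum of the principal 2×2 minors.
tr M = 3 + (-3) + 1 = 1.
s = (3·(-3) − 0²) + (3·1 − 2²) + ((-3)·1 − 3²) = -9 + (-1) + (-12) = -22.
det M (expand along row 1) = 3·(-12) − 0·(-6) + 2·6 = -24.
Characteristic polynomial: λ³ − λ² − 22λ + 24 = 0.
Substitute λ = y + (tr M)/3 = y + 0.333333 to remove the quadratic term: y³ + p·y + q = 0 with p = s − (tr M)²/3 = -22.333333 and q = −2(tr M)³/27 + (tr M)·s/3 − det M = 16.592593.
Three real roots ⇒ use the trigonometric (Viète) form: r = 2√(−p/3) = 5.456902, φ = arccos(3q/(p·r)) = arccos(-0.408447) = 1.991548 rad.
y_k = r·cos(φ/3 − 2πk/3) for k = 0, 1, 2 gives y = 4.297999, 0.762828, -5.060827.
λ_k = y_k + 0.333333 gives λ = 4.6313, 1.0962, -4.7275 (check: the sum is 1.0000 = tr M).

Hence λ_max = 4.6313 and λ_min = -4.7275.


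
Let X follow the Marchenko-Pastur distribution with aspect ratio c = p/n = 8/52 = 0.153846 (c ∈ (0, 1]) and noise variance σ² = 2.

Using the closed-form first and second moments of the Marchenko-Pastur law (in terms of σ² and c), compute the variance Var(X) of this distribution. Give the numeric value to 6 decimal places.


Recall the MP moments m_1 = E[X] = σ² and m_2 = E[X²] = σ⁴ (1 + c).
m_1 = E[X] = σ² = 2, so m_1² = 4.
m_2 = E[X²] = σ⁴ (1 + c) = 4 · (1 + 0.153846) = 4 · 1.153846 = 4.615385.
(Note m_2 − m_1² simplifies to c · σ⁴ = 0.153846 · 4.)

Var(X) = m_2 − m_1² = 4.615385 − 4 = 0.615385.


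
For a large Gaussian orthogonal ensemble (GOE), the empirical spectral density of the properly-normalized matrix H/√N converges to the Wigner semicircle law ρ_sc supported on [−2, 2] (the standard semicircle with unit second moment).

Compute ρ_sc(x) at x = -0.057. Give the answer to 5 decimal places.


ρ_sc(x) = (1/(2π)) √(4 − x²). With x = -0.057:
  4 − x² = 4 − (-0.057)² = 4 − 0.003249 = 3.996751.
  √(4 − x²) = 1.999188.
  1/(2π) = 0.159155.
  ρ_sc(-0.057) = 0.159155 · 1.999188 = 0.318181.

Rounded to 5 decimal places: ρ_sc(-0.057) ≈ 0.31818.


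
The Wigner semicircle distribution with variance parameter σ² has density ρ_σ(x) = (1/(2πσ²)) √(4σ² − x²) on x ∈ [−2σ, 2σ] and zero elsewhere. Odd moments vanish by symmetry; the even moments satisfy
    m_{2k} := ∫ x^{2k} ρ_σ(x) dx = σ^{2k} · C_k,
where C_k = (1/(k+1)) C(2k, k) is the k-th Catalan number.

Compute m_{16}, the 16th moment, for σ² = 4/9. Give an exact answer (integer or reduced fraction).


By the scaled semicircle moment identity, m_{2k} = σ^{2k} · C_k with k = 8.
C_8 = (1/(k+1)) · C(2k, k) = (1/9) · C(16, 8) = (1/9) · 12870 = 1430.
σ^{2k} = (σ²)^k = (4/9)^8 = 65536/43046721.

Therefore m_{16} = σ^{16} · C_8 = (65536/43046721) · 1430 = 93716480/43046721.


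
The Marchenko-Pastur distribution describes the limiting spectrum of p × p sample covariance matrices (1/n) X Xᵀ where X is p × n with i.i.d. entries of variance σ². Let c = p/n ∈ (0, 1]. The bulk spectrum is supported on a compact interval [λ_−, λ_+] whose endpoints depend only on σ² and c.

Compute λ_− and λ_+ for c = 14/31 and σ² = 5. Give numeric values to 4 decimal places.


c = 14/31 = 0.451613; √c = 0.672022.
λ_− = σ² (1 − √c)² = 5 · (1 − 0.672022)² = 5 · (0.327978)² = 0.537849.
λ_+ = σ² (1 + √c)² = 5 · (1 + 0.672022)² = 5 · (1.672022)² = 13.978280.

Rounded to 4 decimal places: λ_− ≈ 0.5378, λ_+ ≈ 13.9783.


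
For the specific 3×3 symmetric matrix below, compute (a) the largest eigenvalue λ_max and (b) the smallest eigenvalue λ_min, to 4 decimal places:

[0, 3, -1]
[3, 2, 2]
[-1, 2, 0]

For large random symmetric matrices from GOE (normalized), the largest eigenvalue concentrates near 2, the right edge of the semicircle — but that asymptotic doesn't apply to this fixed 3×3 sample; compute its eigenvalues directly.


Since M is real symmetric, all three eigenvalues are real; they are the roots of det(λI − M) = λ³ − (tr M) λ² + s λ − det M, where s is the sum of the principal 2×2 minors.
tr M = 0 + 2 + 0 = 2.
s = (0·2 − 3²) + (0·0 − (-1)²) + (2·0 − 2²) = -9 + (-1) + (-4) = -14.
det M (expand along row 1) = 0·(-4) − 3·2 + (-1)·8 = -14.
Characteristic polynomial: λ³ − 2λ² − 14λ + 14 = 0.
Substitute λ = y + (tr M)/3 = y + 0.666667 to remove the quadratic term: y³ + p·y + q = 0 with p = s − (tr M)²/3 = -15.333333 and q = −2(tr M)³/27 + (tr M)·s/3 − det M = 4.074074.
Three real roots ⇒ use the trigonometric (Viète) form: r = 2√(−p/3) = 4.521553, φ = arccos(3q/(p·r)) = arccos(-0.176289) = 1.748012 rad.
y_k = r·cos(φ/3 − 2πk/3) for k = 0, 1, 2 gives y = 3.775480, 0.266941, -4.042421.
λ_k = y_k + 0.666667 gives λ = 4.4421, 0.9336, -3.3758 (check: the sum is 2.0000 = tr M).

Hence λ_max = 4.4421 and λ_min = -3.3758.


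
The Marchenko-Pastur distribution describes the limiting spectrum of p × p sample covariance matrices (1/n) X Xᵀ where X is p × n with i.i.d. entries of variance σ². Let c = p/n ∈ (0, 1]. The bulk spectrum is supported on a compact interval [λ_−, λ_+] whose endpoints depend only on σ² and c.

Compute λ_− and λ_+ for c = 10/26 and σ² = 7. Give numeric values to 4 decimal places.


c = 10/26 = 0.384615; √c = 0.620174.
λ_− = σ² (1 − √c)² = 7 · (1 − 0.620174)² = 7 · (0.379826)² = 1.009876.
λ_+ = σ² (1 + √c)² = 7 · (1 + 0.620174)² = 7 · (1.620174)² = 18.374739.

Rounded to 4 decimal places: λ_− ≈ 1.0099, λ_+ ≈ 18.3747.


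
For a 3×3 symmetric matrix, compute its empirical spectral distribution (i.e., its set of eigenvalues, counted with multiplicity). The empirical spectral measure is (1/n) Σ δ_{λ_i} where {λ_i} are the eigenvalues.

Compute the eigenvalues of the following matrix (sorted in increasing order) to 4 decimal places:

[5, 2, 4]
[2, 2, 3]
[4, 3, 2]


Since M is real symmetric, all three eigenvalues are real; they are the roots of det(λI − M) = λ³ − (tr M) λ² + s λ − det M, where s is the sum of the principal 2×2 minors.
tr M = 5 + 2 + 2 = 9.
s = (5·2 − 2²) + (5·2 − 4²) + (2·2 − 3²) = 6 + (-6) + (-5) = -5.
det M (expand along row 1) = 5·(-5) − 2·(-8) + 4·(-2) = -17.
Characteristic polynomial: λ³ − 9λ² − 5λ + 17 = 0.
Substitute λ = y + (tr M)/3 = y + 3.000000 to remove the quadratic term: y³ + p·y + q = 0 with p = s − (tr M)²/3 = -32.000000 and q = −2(tr M)³/27 + (tr M)·s/3 − det M = -52.000000.
Three real roots ⇒ use the trigonometric (Viète) form: r = 2√(−p/3) = 6.531973, φ = arccos(3q/(p·r)) = arccos(0.746329) = 0.728267 rad.
y_k = r·cos(φ/3 − 2πk/3) for k = 0, 1, 2 gives y = 6.340450, -1.810439, -4.530011.
λ_k = y_k + 3.000000 gives λ = 9.3405, 1.1896, -1.5300 (check: the sum is 9.0000 = tr M).

Eigenvalues sorted in increasing order: [-1.5300, 1.1896, 9.3405].


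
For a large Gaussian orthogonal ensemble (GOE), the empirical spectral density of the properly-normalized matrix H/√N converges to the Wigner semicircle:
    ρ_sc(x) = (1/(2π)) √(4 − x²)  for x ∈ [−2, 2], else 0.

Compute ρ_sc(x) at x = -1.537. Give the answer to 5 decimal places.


ρ_sc(x) = (1/(2π)) √(4 − x²). With x = -1.537:
  4 − x² = 4 − (-1.537)² = 4 − 2.362369 = 1.637631.
  √(4 − x²) = 1.279700.
  1/(2π) = 0.159155.
  ρ_sc(-1.537) = 0.159155 · 1.279700 = 0.203671.

Rounded to 5 decimal places: ρ_sc(-1.537) ≈ 0.20367.


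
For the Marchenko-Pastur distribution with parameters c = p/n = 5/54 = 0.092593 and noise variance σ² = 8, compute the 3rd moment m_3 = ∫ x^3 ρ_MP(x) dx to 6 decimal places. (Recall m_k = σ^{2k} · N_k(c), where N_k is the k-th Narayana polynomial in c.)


E[X³] = σ⁶ (1 + 3c + c²) (third MP moment). With σ² = 8 (so σ⁶ = 512) and c = 5/54 = 0.092593: E[X³] = 512 · (1 + 3·0.092593 + (0.092593)²) = 512 · 1.286351.

So E[X^3] = 658.611797.


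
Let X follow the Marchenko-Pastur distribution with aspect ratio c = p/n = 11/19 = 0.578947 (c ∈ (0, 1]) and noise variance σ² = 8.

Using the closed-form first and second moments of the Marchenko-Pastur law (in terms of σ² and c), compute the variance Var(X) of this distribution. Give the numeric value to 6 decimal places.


Recall the MP moments m_1 = E[X] = σ² and m_2 = E[X²] = σ⁴ (1 + c).
m_1 = E[X] = σ² = 8, so m_1² = 64.
m_2 = E[X²] = σ⁴ (1 + c) = 64 · (1 + 0.578947) = 64 · 1.578947 = 101.052632.
(Note m_2 − m_1² simplifies to c · σ⁴ = 0.578947 · 64.)

Var(X) = m_2 − m_1² = 101.052632 − 64 = 37.052632.


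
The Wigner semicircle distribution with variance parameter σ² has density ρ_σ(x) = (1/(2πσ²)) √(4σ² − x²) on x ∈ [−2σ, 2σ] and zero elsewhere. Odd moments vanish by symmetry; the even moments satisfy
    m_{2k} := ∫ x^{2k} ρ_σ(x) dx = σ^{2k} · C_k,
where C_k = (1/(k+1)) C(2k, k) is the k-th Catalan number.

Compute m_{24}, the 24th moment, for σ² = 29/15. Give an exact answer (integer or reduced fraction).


By the scaled semicircle moment identity, m_{2k} = σ^{2k} · C_k with k = 12.
C_12 = (1/(k+1)) · C(2k, k) = (1/13) · C(24, 12) = (1/13) · 2704156 = 208012.
σ^{2k} = (σ²)^k = (29/15)^12 = 353814783205469041/129746337890625.

Therefore m_{24} = σ^{24} · C_12 = (353814783205469041/129746337890625) · 208012 = 73597720684136026156492/129746337890625.


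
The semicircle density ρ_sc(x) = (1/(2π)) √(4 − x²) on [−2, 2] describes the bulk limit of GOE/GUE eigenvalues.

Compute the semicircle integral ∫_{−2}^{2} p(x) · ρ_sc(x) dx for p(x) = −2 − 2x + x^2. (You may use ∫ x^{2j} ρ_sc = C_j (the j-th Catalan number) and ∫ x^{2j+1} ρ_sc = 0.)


Write p(x) = Σ a_i x^i, split into monomials and integrate each against ρ_sc separately.
Using ∫ x^{2j} ρ_sc = C_j = (1/(j+1)) C(2j, j) (Catalan numbers) and ∫ x^{2j+1} ρ_sc = 0 (odd monomials vanish by symmetry):
  i = 0 (even): a_0 · C_{0} = -2 · 1 = -2
  i = 1 (odd): ∫ x^1 ρ_sc = 0 (vanishes)
  i = 2 (even): a_2 · C_{1} = 1 · 1 = 1

Summing the contributions: ∫_{−2}^{2} p(x) ρ_sc(x) dx = (-2) + 1 = -1.


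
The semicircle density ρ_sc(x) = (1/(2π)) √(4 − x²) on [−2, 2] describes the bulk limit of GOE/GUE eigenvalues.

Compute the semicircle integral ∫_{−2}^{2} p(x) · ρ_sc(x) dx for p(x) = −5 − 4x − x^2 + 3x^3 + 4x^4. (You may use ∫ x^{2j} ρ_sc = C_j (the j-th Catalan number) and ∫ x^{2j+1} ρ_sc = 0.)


Write p(x) = Σ a_i x^i, split into monomials and integrate each against ρ_sc separately.
Using ∫ x^{2j} ρ_sc = C_j = (1/(j+1)) C(2j, j) (Catalan numbers) and ∫ x^{2j+1} ρ_sc = 0 (odd monomials vanish by symmetry):
  i = 0 (even): a_0 · C_{0} = -5 · 1 = -5
  i = 1 (odd): ∫ x^1 ρ_sc = 0 (vanishes)
  i = 2 (even): a_2 · C_{1} = -1 · 1 = -1
  i = 3 (odd): ∫ x^3 ρ_sc = 0 (vanishes)
  i = 4 (even): a_4 · C_{2} = 4 · 2 = 8

Summing the contributions: ∫_{−2}^{2} p(x) ρ_sc(x) dx = (-5) + (-1) + 8 = 2.


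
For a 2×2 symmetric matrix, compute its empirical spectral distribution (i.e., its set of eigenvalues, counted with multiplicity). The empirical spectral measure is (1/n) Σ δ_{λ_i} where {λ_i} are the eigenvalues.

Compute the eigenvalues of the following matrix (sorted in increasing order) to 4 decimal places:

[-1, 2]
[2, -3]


Since M is real symmetric, both eigenvalues are real; they are the roots of det(λI − M) = λ² − (tr M) λ + det M.
tr M = -1 + (-3) = -4.
det M = (-1)·(-3) − 2² = 3 − 4 = -1.
Characteristic polynomial: λ² + 4λ − 1 = 0.
Discriminant Δ = (tr M)² − 4·det M = 16 − (-4) = 20; √Δ = 4.472136.
λ = (tr M ± √Δ)/2 = (-4 ± 4.472136)/2, giving (tr M − √Δ)/2 = -4.2361 and (tr M + √Δ)/2 = 0.2361.

Eigenvalues sorted in increasing order: [-4.2361, 0.2361].


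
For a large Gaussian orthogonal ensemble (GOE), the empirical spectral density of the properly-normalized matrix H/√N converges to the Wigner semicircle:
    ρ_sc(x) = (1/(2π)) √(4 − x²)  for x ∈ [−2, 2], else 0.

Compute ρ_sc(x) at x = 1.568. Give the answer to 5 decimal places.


ρ_sc(x) = (1/(2π)) √(4 − x²). With x = 1.568:
  4 − x² = 4 − (1.568)² = 4 − 2.458624 = 1.541376.
  √(4 − x²) = 1.241522.
  1/(2π) = 0.159155.
  ρ_sc(1.568) = 0.159155 · 1.241522 = 0.197594.

Rounded to 5 decimal places: ρ_sc(1.568) ≈ 0.19759.


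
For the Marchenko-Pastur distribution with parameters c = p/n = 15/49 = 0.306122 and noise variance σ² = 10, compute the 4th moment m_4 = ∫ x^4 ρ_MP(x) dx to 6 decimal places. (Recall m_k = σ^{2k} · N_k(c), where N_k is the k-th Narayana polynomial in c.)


E[X⁴] = σ⁸ (1 + 6c + 6c² + c³) (fourth MP moment). With σ² = 10 (so σ⁸ = 10000) and c = 15/49 = 0.306122: E[X⁴] = 10000 · (1 + 6·0.306122 + 6·(0.306122)² + (0.306122)³) = 10000 · 3.427687.

So E[X^4] = 34276.874432.


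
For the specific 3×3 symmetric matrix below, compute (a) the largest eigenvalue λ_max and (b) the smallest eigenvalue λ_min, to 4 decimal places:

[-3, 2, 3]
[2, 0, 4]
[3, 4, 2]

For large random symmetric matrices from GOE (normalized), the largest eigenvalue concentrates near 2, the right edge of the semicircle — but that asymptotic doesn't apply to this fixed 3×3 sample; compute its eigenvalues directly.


Since M is real symmetric, all three eigenvalues are real; they are the roots of det(λI − M) = λ³ − (tr M) λ² + s λ − det M, where s is the sum of the principal 2×2 minors.
tr M = -3 + 0 + 2 = -1.
s = ((-3)·0 − 2²) + ((-3)·2 − 3²) + (0·2 − 4²) = -4 + (-15) + (-16) = -35.
det M (expand along row 1) = (-3)·(-16) − 2·(-8) + 3·8 = 88.
Characteristic polynomial: λ³ + λ² − 35λ − 88 = 0.
Substitute λ = y + (tr M)/3 = y − 0.333333 to remove the quadratic term: y³ + p·y + q = 0 with p = s − (tr M)²/3 = -35.333333 and q = −2(tr M)³/27 + (tr M)·s/3 − det M = -76.259259.
Three real roots ⇒ use the trigonometric (Viète) form: r = 2√(−p/3) = 6.863753, φ = arccos(3q/(p·r)) = arccos(0.943338) = 0.338245 rad.
y_k = r·cos(φ/3 − 2πk/3) for k = 0, 1, 2 gives y = 6.820173, -2.741309, -4.078864.
λ_k = y_k − 0.333333 gives λ = 6.4868, -3.0746, -4.4122 (check: the sum is -1.0000 = tr M).

Hence λ_max = 6.4868 and λ_min = -4.4122.


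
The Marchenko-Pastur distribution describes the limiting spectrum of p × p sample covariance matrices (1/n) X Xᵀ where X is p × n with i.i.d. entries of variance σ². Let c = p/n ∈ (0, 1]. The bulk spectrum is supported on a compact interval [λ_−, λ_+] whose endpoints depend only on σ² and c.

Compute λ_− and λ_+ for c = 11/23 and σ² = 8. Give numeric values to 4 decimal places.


c = 11/23 = 0.478261; √c = 0.691564.
λ_− = σ² (1 − √c)² = 8 · (1 − 0.691564)² = 8 · (0.308436)² = 0.761062.
λ_+ = σ² (1 + √c)² = 8 · (1 + 0.691564)² = 8 · (1.691564)² = 22.891112.

Rounded to 4 decimal places: λ_− ≈ 0.7611, λ_+ ≈ 22.8911.


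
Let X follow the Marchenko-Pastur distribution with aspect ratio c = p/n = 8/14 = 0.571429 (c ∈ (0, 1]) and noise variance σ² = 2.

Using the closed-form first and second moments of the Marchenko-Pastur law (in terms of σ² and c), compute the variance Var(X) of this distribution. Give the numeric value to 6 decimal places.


Recall the MP moments m_1 = E[X] = σ² and m_2 = E[X²] = σ⁴ (1 + c).
m_1 = E[X] = σ² = 2, so m_1² = 4.
m_2 = E[X²] = σ⁴ (1 + c) = 4 · (1 + 0.571429) = 4 · 1.571429 = 6.285714.
(Note m_2 − m_1² simplifies to c · σ⁴ = 0.571429 · 4.)

Var(X) = m_2 − m_1² = 6.285714 − 4 = 2.285714.


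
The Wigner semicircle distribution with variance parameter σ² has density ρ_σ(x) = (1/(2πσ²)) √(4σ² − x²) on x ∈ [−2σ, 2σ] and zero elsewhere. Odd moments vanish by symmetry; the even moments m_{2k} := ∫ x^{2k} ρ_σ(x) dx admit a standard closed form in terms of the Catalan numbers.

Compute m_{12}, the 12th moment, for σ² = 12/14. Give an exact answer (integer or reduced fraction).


By the scaled semicircle moment identity, m_{2k} = σ^{2k} · C_k with k = 6.
C_6 = (1/(k+1)) · C(2k, k) = (1/7) · C(12, 6) = (1/7) · 924 = 132.
σ^{2k} = (σ²)^k = (12/14)^6 = 46656/117649.

Therefore m_{12} = σ^{12} · C_6 = (46656/117649) · 132 = 6158592/117649.


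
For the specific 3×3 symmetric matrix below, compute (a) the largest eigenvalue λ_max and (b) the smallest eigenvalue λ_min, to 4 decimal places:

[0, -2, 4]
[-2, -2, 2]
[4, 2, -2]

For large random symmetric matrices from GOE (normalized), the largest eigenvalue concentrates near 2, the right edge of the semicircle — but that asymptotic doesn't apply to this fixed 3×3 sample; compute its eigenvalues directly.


Since M is real symmetric, all three eigenvalues are real; they are the roots of det(λI − M) = λ³ − (tr M) λ² + s λ − det M, where s is the sum of the principal 2×2 minors.
tr M = 0 + (-2) + (-2) = -4.
s = (0·(-2) − (-2)²) + (0·(-2) − 4²) + ((-2)·(-2) − 2²) = -4 + (-16) + 0 = -20.
det M (expand along row 1) = 0·0 − (-2)·(-4) + 4·4 = 8.
Characteristic polynomial: λ³ + 4λ² − 20λ − 8 = 0.
Substitute λ = y + (tr M)/3 = y − 1.333333 to remove the quadratic term: y³ + p·y + q = 0 with p = s − (tr M)²/3 = -25.333333 and q = −2(tr M)³/27 + (tr M)·s/3 − det M = 23.407407.
Three real roots ⇒ use the trigonometric (Viète) form: r = 2√(−p/3) = 5.811865, φ = arccos(3q/(p·r)) = arccos(-0.476943) = 2.067970 rad.
y_k = r·cos(φ/3 − 2πk/3) for k = 0, 1, 2 gives y = 4.484880, 0.958766, -5.443646.
λ_k = y_k − 1.333333 gives λ = 3.1515, -0.3746, -6.7770 (check: the sum is -4.0000 = tr M).

Hence λ_max = 3.1515 and λ_min = -6.7770.


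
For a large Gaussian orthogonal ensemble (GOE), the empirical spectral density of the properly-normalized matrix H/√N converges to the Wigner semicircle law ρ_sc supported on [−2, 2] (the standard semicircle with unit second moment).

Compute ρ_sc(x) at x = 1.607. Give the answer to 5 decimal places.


ρ_sc(x) = (1/(2π)) √(4 − x²). With x = 1.607:
  4 − x² = 4 − (1.607)² = 4 − 2.582449 = 1.417551.
  √(4 − x²) = 1.190610.
  1/(2π) = 0.159155.
  ρ_sc(1.607) = 0.159155 · 1.190610 = 0.189491.

Rounded to 5 decimal places: ρ_sc(1.607) ≈ 0.18949.


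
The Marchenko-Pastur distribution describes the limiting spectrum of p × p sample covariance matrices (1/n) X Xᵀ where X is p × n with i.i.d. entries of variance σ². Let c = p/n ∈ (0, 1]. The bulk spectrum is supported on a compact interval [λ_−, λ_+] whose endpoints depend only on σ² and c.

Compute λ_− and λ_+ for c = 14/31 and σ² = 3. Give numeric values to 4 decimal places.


c = 14/31 = 0.451613; √c = 0.672022.
λ_− = σ² (1 − √c)² = 3 · (1 − 0.672022)² = 3 · (0.327978)² = 0.322710.
λ_+ = σ² (1 + √c)² = 3 · (1 + 0.672022)² = 3 · (1.672022)² = 8.386968.

Rounded to 4 decimal places: λ_− ≈ 0.3227, λ_+ ≈ 8.3870.


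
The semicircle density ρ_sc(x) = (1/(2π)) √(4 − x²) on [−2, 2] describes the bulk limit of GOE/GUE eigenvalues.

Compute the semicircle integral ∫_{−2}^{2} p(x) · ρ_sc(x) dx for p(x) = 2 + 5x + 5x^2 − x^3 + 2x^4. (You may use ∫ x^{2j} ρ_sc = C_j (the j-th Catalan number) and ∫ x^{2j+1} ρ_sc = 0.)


Write p(x) = Σ a_i x^i, split into monomials and integrate each against ρ_sc separately.
Using ∫ x^{2j} ρ_sc = C_j = (1/(j+1)) C(2j, j) (Catalan numbers) and ∫ x^{2j+1} ρ_sc = 0 (odd monomials vanish by symmetry):
  i = 0 (even): a_0 · C_{0} = 2 · 1 = 2
  i = 1 (odd): ∫ x^1 ρ_sc = 0 (vanishes)
  i = 2 (even): a_2 · C_{1} = 5 · 1 = 5
  i = 3 (odd): ∫ x^3 ρ_sc = 0 (vanishes)
  i = 4 (even): a_4 · C_{2} = 2 · 2 = 4

Summing the contributions: ∫_{−2}^{2} p(x) ρ_sc(x) dx = 2 + 5 + 4 = 11.


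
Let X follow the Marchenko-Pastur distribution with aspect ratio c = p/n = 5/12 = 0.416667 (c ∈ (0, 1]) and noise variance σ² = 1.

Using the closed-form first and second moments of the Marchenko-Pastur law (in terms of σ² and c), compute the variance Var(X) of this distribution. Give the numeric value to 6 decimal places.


Recall the MP moments m_1 = E[X] = σ² and m_2 = E[X²] = σ⁴ (1 + c).
m_1 = E[X] = σ² = 1, so m_1² = 1.
m_2 = E[X²] = σ⁴ (1 + c) = 1 · (1 + 0.416667) = 1 · 1.416667 = 1.416667.
(Note m_2 − m_1² simplifies to c · σ⁴ = 0.416667 · 1.)

Var(X) = m_2 − m_1² = 1.416667 − 1 = 0.416667.
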